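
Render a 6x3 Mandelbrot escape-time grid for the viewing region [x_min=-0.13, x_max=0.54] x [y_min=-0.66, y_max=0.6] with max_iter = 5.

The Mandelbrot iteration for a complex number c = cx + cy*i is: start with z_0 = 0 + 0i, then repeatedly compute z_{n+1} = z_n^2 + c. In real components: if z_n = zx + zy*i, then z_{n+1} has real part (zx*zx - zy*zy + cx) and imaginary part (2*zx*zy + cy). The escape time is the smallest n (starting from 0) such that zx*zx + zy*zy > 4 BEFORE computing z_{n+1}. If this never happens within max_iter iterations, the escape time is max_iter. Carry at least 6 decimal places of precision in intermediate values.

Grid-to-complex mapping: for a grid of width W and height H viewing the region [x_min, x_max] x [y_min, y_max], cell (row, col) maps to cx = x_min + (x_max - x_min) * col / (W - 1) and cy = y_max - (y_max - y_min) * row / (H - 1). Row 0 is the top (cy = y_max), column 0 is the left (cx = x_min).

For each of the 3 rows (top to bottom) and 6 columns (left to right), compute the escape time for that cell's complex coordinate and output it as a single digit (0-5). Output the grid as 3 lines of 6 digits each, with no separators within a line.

(row=0, col=0): c = -0.1300 + 0.6000i → escape time 5
(row=0, col=1): c = 0.0040 + 0.6000i → escape time 5
(row=0, col=2): c = 0.1380 + 0.6000i → escape time 5
(row=0, col=3): c = 0.2720 + 0.6000i → escape time 5
(row=0, col=4): c = 0.4060 + 0.6000i → escape time 5
(row=0, col=5): c = 0.5400 + 0.6000i → escape time 4
(row=1, col=0): c = -0.1300 + -0.0300i → escape time 5
(row=1, col=1): c = 0.0040 + -0.0300i → escape time 5
(row=1, col=2): c = 0.1380 + -0.0300i → escape time 5
(row=1, col=3): c = 0.2720 + -0.0300i → escape time 5
(row=1, col=4): c = 0.4060 + -0.0300i → escape time 5
(row=1, col=5): c = 0.5400 + -0.0300i → escape time 4
(row=2, col=0): c = -0.1300 + -0.6600i → escape time 5
(row=2, col=1): c = 0.0040 + -0.6600i → escape time 5
(row=2, col=2): c = 0.1380 + -0.6600i → escape time 5
(row=2, col=3): c = 0.2720 + -0.6600i → escape time 5
(row=2, col=4): c = 0.4060 + -0.6600i → escape time 5
(row=2, col=5): c = 0.5400 + -0.6600i → escape time 3

Answer: 555554
555554
555553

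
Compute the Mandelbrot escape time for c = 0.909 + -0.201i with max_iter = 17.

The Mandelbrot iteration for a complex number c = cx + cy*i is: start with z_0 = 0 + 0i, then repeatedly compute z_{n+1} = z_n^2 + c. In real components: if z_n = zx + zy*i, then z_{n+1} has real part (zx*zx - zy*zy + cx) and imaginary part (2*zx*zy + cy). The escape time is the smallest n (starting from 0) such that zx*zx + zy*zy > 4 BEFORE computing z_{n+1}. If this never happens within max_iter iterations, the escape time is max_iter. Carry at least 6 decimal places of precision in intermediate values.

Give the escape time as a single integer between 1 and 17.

Answer: 3

Derivation:
z_0 = 0 + 0i, c = 0.9090 + -0.2010i
Iter 1: z = 0.9090 + -0.2010i, |z|^2 = 0.8667
Iter 2: z = 1.6949 + -0.5664i, |z|^2 = 3.1934
Iter 3: z = 3.4608 + -2.1210i, |z|^2 = 16.4758
Escaped at iteration 3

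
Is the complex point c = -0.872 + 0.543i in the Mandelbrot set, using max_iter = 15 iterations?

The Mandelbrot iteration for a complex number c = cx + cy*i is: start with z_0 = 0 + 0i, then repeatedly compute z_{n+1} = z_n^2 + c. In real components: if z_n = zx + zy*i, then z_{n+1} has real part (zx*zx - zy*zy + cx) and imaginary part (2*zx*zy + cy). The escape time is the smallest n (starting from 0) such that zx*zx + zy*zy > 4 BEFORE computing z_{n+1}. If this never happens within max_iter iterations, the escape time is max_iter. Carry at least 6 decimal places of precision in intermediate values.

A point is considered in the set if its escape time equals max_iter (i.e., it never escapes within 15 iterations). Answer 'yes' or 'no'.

Answer: no

Derivation:
z_0 = 0 + 0i, c = -0.8720 + 0.5430i
Iter 1: z = -0.8720 + 0.5430i, |z|^2 = 1.0552
Iter 2: z = -0.4065 + -0.4040i, |z|^2 = 0.3284
Iter 3: z = -0.8700 + 0.8714i, |z|^2 = 1.5163
Iter 4: z = -0.8745 + -0.9733i, |z|^2 = 1.7119
Iter 5: z = -1.0545 + 2.2452i, |z|^2 = 6.1529
Escaped at iteration 5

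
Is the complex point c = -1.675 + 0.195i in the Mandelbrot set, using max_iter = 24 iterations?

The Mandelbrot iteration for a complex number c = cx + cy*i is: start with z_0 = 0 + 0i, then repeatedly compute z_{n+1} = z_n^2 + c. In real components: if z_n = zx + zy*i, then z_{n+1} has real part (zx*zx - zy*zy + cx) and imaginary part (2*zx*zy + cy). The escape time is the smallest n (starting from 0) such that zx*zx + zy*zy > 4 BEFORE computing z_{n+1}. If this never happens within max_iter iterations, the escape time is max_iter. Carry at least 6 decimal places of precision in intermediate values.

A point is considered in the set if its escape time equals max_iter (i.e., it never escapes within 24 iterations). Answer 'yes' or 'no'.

z_0 = 0 + 0i, c = -1.6750 + 0.1950i
Iter 1: z = -1.6750 + 0.1950i, |z|^2 = 2.8437
Iter 2: z = 1.0926 + -0.4582i, |z|^2 = 1.4038
Iter 3: z = -0.6912 + -0.8064i, |z|^2 = 1.1280
Iter 4: z = -1.8474 + 1.3098i, |z|^2 = 5.1285
Escaped at iteration 4

Answer: no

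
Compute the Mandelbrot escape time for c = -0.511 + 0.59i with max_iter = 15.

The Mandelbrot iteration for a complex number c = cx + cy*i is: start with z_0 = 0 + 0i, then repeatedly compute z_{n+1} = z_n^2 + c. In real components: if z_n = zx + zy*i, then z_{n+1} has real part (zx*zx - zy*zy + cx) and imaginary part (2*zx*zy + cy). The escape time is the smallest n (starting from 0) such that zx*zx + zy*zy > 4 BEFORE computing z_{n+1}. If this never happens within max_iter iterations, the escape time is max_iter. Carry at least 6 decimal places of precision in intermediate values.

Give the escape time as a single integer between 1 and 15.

Answer: 15

Derivation:
z_0 = 0 + 0i, c = -0.5110 + 0.5900i
Iter 1: z = -0.5110 + 0.5900i, |z|^2 = 0.6092
Iter 2: z = -0.5980 + -0.0130i, |z|^2 = 0.3577
Iter 3: z = -0.1536 + 0.6055i, |z|^2 = 0.3902
Iter 4: z = -0.8541 + 0.4040i, |z|^2 = 0.8926
Iter 5: z = 0.0552 + -0.1001i, |z|^2 = 0.0131
Iter 6: z = -0.5180 + 0.5789i, |z|^2 = 0.6035
Iter 7: z = -0.5779 + -0.0098i, |z|^2 = 0.3341
Iter 8: z = -0.1771 + 0.6013i, |z|^2 = 0.3929
Iter 9: z = -0.8411 + 0.3770i, |z|^2 = 0.8496
Iter 10: z = 0.0544 + -0.0442i, |z|^2 = 0.0049
Iter 11: z = -0.5100 + 0.5852i, |z|^2 = 0.6025
Iter 12: z = -0.5934 + -0.0069i, |z|^2 = 0.3521
Iter 13: z = -0.1590 + 0.5982i, |z|^2 = 0.3831
Iter 14: z = -0.8435 + 0.3998i, |z|^2 = 0.8714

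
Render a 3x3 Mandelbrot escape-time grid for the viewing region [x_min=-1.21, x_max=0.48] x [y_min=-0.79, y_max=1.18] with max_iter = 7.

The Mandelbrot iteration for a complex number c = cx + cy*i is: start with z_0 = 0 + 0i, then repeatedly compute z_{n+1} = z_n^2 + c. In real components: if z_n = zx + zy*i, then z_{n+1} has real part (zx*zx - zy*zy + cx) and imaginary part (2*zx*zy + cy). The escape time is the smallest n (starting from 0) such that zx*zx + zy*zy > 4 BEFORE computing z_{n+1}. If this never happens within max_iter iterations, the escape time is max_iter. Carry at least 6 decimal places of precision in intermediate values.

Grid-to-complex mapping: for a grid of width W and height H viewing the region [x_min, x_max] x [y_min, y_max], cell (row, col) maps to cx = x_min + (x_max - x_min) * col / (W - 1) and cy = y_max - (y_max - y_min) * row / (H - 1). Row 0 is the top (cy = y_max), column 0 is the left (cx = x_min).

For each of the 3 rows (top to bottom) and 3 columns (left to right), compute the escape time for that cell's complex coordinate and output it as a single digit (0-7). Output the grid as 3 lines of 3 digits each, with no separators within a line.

Answer: 232
776
373

Derivation:
(row=0, col=0): c = -1.2100 + 1.1800i → escape time 2
(row=0, col=1): c = -0.3650 + 1.1800i → escape time 3
(row=0, col=2): c = 0.4800 + 1.1800i → escape time 2
(row=1, col=0): c = -1.2100 + 0.1950i → escape time 7
(row=1, col=1): c = -0.3650 + 0.1950i → escape time 7
(row=1, col=2): c = 0.4800 + 0.1950i → escape time 6
(row=2, col=0): c = -1.2100 + -0.7900i → escape time 3
(row=2, col=1): c = -0.3650 + -0.7900i → escape time 7
(row=2, col=2): c = 0.4800 + -0.7900i → escape time 3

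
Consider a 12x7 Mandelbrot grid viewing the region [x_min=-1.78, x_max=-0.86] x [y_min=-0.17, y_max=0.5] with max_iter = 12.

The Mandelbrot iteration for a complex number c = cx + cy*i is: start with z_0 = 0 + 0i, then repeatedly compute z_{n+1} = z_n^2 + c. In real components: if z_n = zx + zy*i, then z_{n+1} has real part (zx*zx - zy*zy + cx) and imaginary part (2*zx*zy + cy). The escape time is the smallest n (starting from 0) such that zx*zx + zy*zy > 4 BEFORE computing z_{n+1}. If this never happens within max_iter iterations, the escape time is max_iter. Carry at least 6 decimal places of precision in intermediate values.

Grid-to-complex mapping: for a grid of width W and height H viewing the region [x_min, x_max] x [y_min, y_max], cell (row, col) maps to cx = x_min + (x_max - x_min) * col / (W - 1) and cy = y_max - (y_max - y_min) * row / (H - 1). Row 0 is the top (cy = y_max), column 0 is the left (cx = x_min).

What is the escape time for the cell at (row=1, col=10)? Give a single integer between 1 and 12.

z_0 = 0 + 0i, c = -0.9436 + 0.3883i
Iter 1: z = -0.9436 + 0.3883i, |z|^2 = 1.0413
Iter 2: z = -0.2040 + -0.3446i, |z|^2 = 0.1603
Iter 3: z = -1.0207 + 0.5289i, |z|^2 = 1.3217
Iter 4: z = -0.1815 + -0.6914i, |z|^2 = 0.5110
Iter 5: z = -1.3888 + 0.6393i, |z|^2 = 2.3373
Iter 6: z = 0.5764 + -1.3872i, |z|^2 = 2.2567
Iter 7: z = -2.5358 + -1.2109i, |z|^2 = 7.8968
Escaped at iteration 7

Answer: 7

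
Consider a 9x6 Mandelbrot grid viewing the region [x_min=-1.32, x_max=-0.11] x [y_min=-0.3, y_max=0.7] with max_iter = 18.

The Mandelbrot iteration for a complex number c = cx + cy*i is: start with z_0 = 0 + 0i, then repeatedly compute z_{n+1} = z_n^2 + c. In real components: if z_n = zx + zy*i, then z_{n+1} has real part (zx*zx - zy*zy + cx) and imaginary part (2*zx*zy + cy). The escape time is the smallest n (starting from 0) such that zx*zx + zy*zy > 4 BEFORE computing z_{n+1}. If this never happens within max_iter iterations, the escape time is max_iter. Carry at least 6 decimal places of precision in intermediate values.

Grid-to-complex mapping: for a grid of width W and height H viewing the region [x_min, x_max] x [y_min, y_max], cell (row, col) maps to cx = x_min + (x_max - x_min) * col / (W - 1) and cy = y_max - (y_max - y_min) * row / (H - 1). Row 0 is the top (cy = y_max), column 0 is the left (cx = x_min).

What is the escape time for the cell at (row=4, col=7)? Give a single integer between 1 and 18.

Answer: 18

Derivation:
z_0 = 0 + 0i, c = -0.2613 + -0.1000i
Iter 1: z = -0.2613 + -0.1000i, |z|^2 = 0.0783
Iter 2: z = -0.2030 + -0.0478i, |z|^2 = 0.0435
Iter 3: z = -0.2223 + -0.0806i, |z|^2 = 0.0559
Iter 4: z = -0.2183 + -0.0642i, |z|^2 = 0.0518
Iter 5: z = -0.2177 + -0.0720i, |z|^2 = 0.0526
Iter 6: z = -0.2190 + -0.0687i, |z|^2 = 0.0527
Iter 7: z = -0.2180 + -0.0699i, |z|^2 = 0.0524
Iter 8: z = -0.2186 + -0.0695i, |z|^2 = 0.0526
Iter 9: z = -0.2183 + -0.0696i, |z|^2 = 0.0525
Iter 10: z = -0.2184 + -0.0696i, |z|^2 = 0.0526
Iter 11: z = -0.2184 + -0.0696i, |z|^2 = 0.0525
Iter 12: z = -0.2184 + -0.0696i, |z|^2 = 0.0525
Iter 13: z = -0.2184 + -0.0696i, |z|^2 = 0.0525
Iter 14: z = -0.2184 + -0.0696i, |z|^2 = 0.0525
Iter 15: z = -0.2184 + -0.0696i, |z|^2 = 0.0525
Iter 16: z = -0.2184 + -0.0696i, |z|^2 = 0.0525
Iter 17: z = -0.2184 + -0.0696i, |z|^2 = 0.0525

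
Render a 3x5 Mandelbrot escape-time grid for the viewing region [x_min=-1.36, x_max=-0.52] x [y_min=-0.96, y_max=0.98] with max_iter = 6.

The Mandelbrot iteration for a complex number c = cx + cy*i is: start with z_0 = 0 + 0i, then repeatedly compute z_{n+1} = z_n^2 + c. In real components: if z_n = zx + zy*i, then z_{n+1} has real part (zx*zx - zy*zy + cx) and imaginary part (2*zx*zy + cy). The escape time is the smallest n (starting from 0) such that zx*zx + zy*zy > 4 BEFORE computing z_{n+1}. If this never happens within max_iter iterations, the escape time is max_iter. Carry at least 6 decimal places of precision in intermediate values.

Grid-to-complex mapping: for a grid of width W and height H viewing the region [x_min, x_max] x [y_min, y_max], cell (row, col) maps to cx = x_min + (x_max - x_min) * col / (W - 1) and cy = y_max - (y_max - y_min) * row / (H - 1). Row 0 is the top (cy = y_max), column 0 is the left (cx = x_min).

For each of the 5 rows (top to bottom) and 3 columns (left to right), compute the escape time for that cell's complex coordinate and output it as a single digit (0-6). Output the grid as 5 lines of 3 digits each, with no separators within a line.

(row=0, col=0): c = -1.3600 + 0.9800i → escape time 3
(row=0, col=1): c = -0.9400 + 0.9800i → escape time 3
(row=0, col=2): c = -0.5200 + 0.9800i → escape time 4
(row=1, col=0): c = -1.3600 + 0.4950i → escape time 3
(row=1, col=1): c = -0.9400 + 0.4950i → escape time 5
(row=1, col=2): c = -0.5200 + 0.4950i → escape time 6
(row=2, col=0): c = -1.3600 + 0.0100i → escape time 6
(row=2, col=1): c = -0.9400 + 0.0100i → escape time 6
(row=2, col=2): c = -0.5200 + 0.0100i → escape time 6
(row=3, col=0): c = -1.3600 + -0.4750i → escape time 4
(row=3, col=1): c = -0.9400 + -0.4750i → escape time 5
(row=3, col=2): c = -0.5200 + -0.4750i → escape time 6
(row=4, col=0): c = -1.3600 + -0.9600i → escape time 3
(row=4, col=1): c = -0.9400 + -0.9600i → escape time 3
(row=4, col=2): c = -0.5200 + -0.9600i → escape time 4

Answer: 334
356
666
456
334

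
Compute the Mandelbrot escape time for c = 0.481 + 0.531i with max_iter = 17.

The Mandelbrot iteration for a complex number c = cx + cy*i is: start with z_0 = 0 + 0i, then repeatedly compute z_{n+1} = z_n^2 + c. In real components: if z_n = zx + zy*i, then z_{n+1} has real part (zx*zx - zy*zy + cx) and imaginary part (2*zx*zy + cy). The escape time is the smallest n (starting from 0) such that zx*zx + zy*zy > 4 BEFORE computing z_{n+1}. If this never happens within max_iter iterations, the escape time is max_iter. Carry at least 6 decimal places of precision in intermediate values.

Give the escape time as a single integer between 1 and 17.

Answer: 5

Derivation:
z_0 = 0 + 0i, c = 0.4810 + 0.5310i
Iter 1: z = 0.4810 + 0.5310i, |z|^2 = 0.5133
Iter 2: z = 0.4304 + 1.0418i, |z|^2 = 1.2706
Iter 3: z = -0.4191 + 1.4278i, |z|^2 = 2.2143
Iter 4: z = -1.3819 + -0.6659i, |z|^2 = 2.3532
Iter 5: z = 1.9473 + 2.3715i, |z|^2 = 9.4159
Escaped at iteration 5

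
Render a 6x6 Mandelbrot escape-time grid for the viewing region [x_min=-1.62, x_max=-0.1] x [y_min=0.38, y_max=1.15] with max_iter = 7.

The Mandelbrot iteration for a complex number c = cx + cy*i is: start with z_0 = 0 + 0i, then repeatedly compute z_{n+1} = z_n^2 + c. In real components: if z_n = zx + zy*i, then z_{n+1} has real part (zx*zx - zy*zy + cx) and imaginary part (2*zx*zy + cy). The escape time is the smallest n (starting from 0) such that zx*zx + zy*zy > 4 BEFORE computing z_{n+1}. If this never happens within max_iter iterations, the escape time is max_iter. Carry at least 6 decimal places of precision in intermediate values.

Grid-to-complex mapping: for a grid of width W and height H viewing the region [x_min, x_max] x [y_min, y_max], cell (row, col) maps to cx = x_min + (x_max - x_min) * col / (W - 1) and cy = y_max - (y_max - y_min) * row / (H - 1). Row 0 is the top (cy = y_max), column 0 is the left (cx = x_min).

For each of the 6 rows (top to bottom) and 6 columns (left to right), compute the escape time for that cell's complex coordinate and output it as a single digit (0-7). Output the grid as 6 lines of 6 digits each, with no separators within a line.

(row=0, col=0): c = -1.6200 + 1.1500i → escape time 2
(row=0, col=1): c = -1.3160 + 1.1500i → escape time 2
(row=0, col=2): c = -1.0120 + 1.1500i → escape time 3
(row=0, col=3): c = -0.7080 + 1.1500i → escape time 3
(row=0, col=4): c = -0.4040 + 1.1500i → escape time 3
(row=0, col=5): c = -0.1000 + 1.1500i → escape time 4
(row=1, col=0): c = -1.6200 + 0.9960i → escape time 2
(row=1, col=1): c = -1.3160 + 0.9960i → escape time 3
(row=1, col=2): c = -1.0120 + 0.9960i → escape time 3
(row=1, col=3): c = -0.7080 + 0.9960i → escape time 3
(row=1, col=4): c = -0.4040 + 0.9960i → escape time 4
(row=1, col=5): c = -0.1000 + 0.9960i → escape time 7
(row=2, col=0): c = -1.6200 + 0.8420i → escape time 3
(row=2, col=1): c = -1.3160 + 0.8420i → escape time 3
(row=2, col=2): c = -1.0120 + 0.8420i → escape time 3
(row=2, col=3): c = -0.7080 + 0.8420i → escape time 4
(row=2, col=4): c = -0.4040 + 0.8420i → escape time 5
(row=2, col=5): c = -0.1000 + 0.8420i → escape time 7
(row=3, col=0): c = -1.6200 + 0.6880i → escape time 3
(row=3, col=1): c = -1.3160 + 0.6880i → escape time 3
(row=3, col=2): c = -1.0120 + 0.6880i → escape time 4
(row=3, col=3): c = -0.7080 + 0.6880i → escape time 5
(row=3, col=4): c = -0.4040 + 0.6880i → escape time 7
(row=3, col=5): c = -0.1000 + 0.6880i → escape time 7
(row=4, col=0): c = -1.6200 + 0.5340i → escape time 3
(row=4, col=1): c = -1.3160 + 0.5340i → escape time 3
(row=4, col=2): c = -1.0120 + 0.5340i → escape time 5
(row=4, col=3): c = -0.7080 + 0.5340i → escape time 7
(row=4, col=4): c = -0.4040 + 0.5340i → escape time 7
(row=4, col=5): c = -0.1000 + 0.5340i → escape time 7
(row=5, col=0): c = -1.6200 + 0.3800i → escape time 4
(row=5, col=1): c = -1.3160 + 0.3800i → escape time 6
(row=5, col=2): c = -1.0120 + 0.3800i → escape time 7
(row=5, col=3): c = -0.7080 + 0.3800i → escape time 7
(row=5, col=4): c = -0.4040 + 0.3800i → escape time 7
(row=5, col=5): c = -0.1000 + 0.3800i → escape time 7

Answer: 223334
233347
333457
334577
335777
467777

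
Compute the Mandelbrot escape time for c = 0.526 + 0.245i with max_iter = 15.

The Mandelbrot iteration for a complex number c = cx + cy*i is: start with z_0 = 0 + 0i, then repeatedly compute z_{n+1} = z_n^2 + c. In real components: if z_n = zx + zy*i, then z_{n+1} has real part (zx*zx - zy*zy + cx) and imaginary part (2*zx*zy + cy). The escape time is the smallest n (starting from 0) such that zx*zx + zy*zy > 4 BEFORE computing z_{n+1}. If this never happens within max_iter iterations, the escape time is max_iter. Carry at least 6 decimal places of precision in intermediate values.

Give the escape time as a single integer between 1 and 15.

z_0 = 0 + 0i, c = 0.5260 + 0.2450i
Iter 1: z = 0.5260 + 0.2450i, |z|^2 = 0.3367
Iter 2: z = 0.7427 + 0.5027i, |z|^2 = 0.8043
Iter 3: z = 0.8248 + 0.9917i, |z|^2 = 1.6638
Iter 4: z = 0.2228 + 1.8809i, |z|^2 = 3.5874
Iter 5: z = -2.9622 + 1.0830i, |z|^2 = 9.9474
Escaped at iteration 5

Answer: 5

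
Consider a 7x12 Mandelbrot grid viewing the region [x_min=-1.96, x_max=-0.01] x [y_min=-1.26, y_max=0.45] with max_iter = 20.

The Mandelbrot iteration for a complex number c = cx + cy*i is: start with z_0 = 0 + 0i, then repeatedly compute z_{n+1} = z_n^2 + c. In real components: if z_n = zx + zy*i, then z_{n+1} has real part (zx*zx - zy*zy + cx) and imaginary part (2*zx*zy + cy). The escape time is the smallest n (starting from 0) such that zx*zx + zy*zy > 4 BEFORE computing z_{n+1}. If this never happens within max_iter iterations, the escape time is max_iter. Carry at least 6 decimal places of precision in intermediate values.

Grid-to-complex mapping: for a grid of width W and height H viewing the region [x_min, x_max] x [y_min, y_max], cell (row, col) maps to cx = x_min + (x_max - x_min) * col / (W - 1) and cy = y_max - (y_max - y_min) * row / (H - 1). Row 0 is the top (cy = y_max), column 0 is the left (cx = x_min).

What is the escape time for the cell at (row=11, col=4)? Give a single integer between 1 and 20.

z_0 = 0 + 0i, c = -0.6600 + -1.2600i
Iter 1: z = -0.6600 + -1.2600i, |z|^2 = 2.0232
Iter 2: z = -1.8120 + 0.4032i, |z|^2 = 3.4459
Iter 3: z = 2.4608 + -2.7212i, |z|^2 = 13.4603
Escaped at iteration 3

Answer: 3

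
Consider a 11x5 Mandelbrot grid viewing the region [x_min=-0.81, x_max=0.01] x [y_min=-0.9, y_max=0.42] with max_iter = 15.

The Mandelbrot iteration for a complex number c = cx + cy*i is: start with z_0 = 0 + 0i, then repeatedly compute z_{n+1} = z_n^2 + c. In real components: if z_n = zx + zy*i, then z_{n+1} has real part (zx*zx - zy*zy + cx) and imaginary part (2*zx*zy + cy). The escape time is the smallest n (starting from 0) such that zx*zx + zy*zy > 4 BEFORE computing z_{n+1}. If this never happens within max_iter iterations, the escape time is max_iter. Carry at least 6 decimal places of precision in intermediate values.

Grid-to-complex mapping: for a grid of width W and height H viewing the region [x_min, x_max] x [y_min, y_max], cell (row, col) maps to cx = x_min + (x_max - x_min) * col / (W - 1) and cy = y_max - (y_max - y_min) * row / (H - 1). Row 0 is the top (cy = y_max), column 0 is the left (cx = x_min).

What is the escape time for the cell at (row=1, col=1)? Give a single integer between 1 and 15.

z_0 = 0 + 0i, c = -0.7280 + 0.0900i
Iter 1: z = -0.7280 + 0.0900i, |z|^2 = 0.5381
Iter 2: z = -0.2061 + -0.0410i, |z|^2 = 0.0442
Iter 3: z = -0.6872 + 0.1069i, |z|^2 = 0.4837
Iter 4: z = -0.2672 + -0.0569i, |z|^2 = 0.0746
Iter 5: z = -0.6599 + 0.1204i, |z|^2 = 0.4499
Iter 6: z = -0.3071 + -0.0689i, |z|^2 = 0.0991
Iter 7: z = -0.6384 + 0.1323i, |z|^2 = 0.4251
Iter 8: z = -0.3379 + -0.0790i, |z|^2 = 0.1204
Iter 9: z = -0.6201 + 0.1434i, |z|^2 = 0.4050
Iter 10: z = -0.3641 + -0.0878i, |z|^2 = 0.1403
Iter 11: z = -0.6032 + 0.1539i, |z|^2 = 0.3875
Iter 12: z = -0.3879 + -0.0957i, |z|^2 = 0.1596
Iter 13: z = -0.5867 + 0.1642i, |z|^2 = 0.3712
Iter 14: z = -0.4108 + -0.1027i, |z|^2 = 0.1793

Answer: 15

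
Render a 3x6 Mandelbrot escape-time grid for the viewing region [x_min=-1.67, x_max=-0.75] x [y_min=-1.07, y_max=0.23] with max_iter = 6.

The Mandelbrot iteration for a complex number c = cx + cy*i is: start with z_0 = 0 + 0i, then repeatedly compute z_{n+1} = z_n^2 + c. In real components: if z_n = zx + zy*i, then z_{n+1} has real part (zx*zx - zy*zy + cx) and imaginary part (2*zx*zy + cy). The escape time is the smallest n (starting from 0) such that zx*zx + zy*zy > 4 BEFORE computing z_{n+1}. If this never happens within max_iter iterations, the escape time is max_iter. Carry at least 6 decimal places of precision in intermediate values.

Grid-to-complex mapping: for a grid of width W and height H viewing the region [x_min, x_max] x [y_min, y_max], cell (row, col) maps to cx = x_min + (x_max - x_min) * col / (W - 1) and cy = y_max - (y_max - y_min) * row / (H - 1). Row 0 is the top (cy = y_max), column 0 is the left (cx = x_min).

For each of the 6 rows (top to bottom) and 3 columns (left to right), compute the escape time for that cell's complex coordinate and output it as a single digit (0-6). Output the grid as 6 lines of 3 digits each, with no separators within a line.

(row=0, col=0): c = -1.6700 + 0.2300i → escape time 4
(row=0, col=1): c = -1.2100 + 0.2300i → escape time 6
(row=0, col=2): c = -0.7500 + 0.2300i → escape time 6
(row=1, col=0): c = -1.6700 + -0.0300i → escape time 6
(row=1, col=1): c = -1.2100 + -0.0300i → escape time 6
(row=1, col=2): c = -0.7500 + -0.0300i → escape time 6
(row=2, col=0): c = -1.6700 + -0.2900i → escape time 4
(row=2, col=1): c = -1.2100 + -0.2900i → escape time 6
(row=2, col=2): c = -0.7500 + -0.2900i → escape time 6
(row=3, col=0): c = -1.6700 + -0.5500i → escape time 3
(row=3, col=1): c = -1.2100 + -0.5500i → escape time 4
(row=3, col=2): c = -0.7500 + -0.5500i → escape time 6
(row=4, col=0): c = -1.6700 + -0.8100i → escape time 3
(row=4, col=1): c = -1.2100 + -0.8100i → escape time 3
(row=4, col=2): c = -0.7500 + -0.8100i → escape time 4
(row=5, col=0): c = -1.6700 + -1.0700i → escape time 2
(row=5, col=1): c = -1.2100 + -1.0700i → escape time 3
(row=5, col=2): c = -0.7500 + -1.0700i → escape time 3

Answer: 466
666
466
346
334
233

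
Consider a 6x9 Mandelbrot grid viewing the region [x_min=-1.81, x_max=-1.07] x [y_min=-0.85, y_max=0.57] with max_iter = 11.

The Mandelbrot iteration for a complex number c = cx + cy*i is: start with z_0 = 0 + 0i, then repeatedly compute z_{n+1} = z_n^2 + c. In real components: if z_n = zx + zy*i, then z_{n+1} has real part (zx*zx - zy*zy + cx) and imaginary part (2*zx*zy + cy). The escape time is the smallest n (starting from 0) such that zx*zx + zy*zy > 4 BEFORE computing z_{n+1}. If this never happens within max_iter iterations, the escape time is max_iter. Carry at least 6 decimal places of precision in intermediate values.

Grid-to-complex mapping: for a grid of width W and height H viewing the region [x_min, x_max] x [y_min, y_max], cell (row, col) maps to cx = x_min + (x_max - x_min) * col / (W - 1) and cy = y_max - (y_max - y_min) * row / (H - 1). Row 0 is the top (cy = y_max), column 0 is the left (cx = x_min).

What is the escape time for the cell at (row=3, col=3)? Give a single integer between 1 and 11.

z_0 = 0 + 0i, c = -1.3660 + 0.0375i
Iter 1: z = -1.3660 + 0.0375i, |z|^2 = 1.8674
Iter 2: z = 0.4985 + -0.0649i, |z|^2 = 0.2528
Iter 3: z = -1.1217 + -0.0273i, |z|^2 = 1.2589
Iter 4: z = -0.1086 + 0.0987i, |z|^2 = 0.0215
Iter 5: z = -1.3639 + 0.0161i, |z|^2 = 1.8606
Iter 6: z = 0.4941 + -0.0063i, |z|^2 = 0.2441
Iter 7: z = -1.1219 + 0.0312i, |z|^2 = 1.2597
Iter 8: z = -0.1082 + -0.0326i, |z|^2 = 0.0128
Iter 9: z = -1.3553 + 0.0446i, |z|^2 = 1.8390
Iter 10: z = 0.4690 + -0.0833i, |z|^2 = 0.2269

Answer: 11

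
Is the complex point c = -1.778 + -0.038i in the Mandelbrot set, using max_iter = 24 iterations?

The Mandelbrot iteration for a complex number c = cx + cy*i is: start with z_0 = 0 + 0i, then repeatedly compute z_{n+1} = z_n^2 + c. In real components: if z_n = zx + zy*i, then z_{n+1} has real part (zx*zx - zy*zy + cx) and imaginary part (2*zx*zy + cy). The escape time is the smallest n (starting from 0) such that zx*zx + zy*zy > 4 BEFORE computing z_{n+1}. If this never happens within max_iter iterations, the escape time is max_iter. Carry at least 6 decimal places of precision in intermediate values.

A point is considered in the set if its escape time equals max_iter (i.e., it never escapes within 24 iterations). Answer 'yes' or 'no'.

z_0 = 0 + 0i, c = -1.7780 + -0.0380i
Iter 1: z = -1.7780 + -0.0380i, |z|^2 = 3.1627
Iter 2: z = 1.3818 + 0.0971i, |z|^2 = 1.9189
Iter 3: z = 0.1220 + 0.2304i, |z|^2 = 0.0680
Iter 4: z = -1.8162 + 0.0182i, |z|^2 = 3.2989
Iter 5: z = 1.5203 + -0.1043i, |z|^2 = 2.3221
Iter 6: z = 0.5223 + -0.3551i, |z|^2 = 0.3989
Iter 7: z = -1.6313 + -0.4089i, |z|^2 = 2.8282
Iter 8: z = 0.7158 + 1.2961i, |z|^2 = 2.1922
Iter 9: z = -2.9455 + 1.8175i, |z|^2 = 11.9792
Escaped at iteration 9

Answer: no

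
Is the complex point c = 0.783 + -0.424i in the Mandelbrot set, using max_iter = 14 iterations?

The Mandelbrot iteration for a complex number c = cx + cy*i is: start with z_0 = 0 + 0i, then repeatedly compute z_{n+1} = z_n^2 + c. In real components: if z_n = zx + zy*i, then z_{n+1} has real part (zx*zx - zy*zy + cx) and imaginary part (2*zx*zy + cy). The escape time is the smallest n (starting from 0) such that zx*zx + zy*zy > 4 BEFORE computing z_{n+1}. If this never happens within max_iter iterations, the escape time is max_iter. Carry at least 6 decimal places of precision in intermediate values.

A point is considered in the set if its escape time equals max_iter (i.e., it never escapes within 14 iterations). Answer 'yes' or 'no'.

Answer: no

Derivation:
z_0 = 0 + 0i, c = 0.7830 + -0.4240i
Iter 1: z = 0.7830 + -0.4240i, |z|^2 = 0.7929
Iter 2: z = 1.2163 + -1.0880i, |z|^2 = 2.6631
Iter 3: z = 1.0787 + -3.0707i, |z|^2 = 10.5926
Escaped at iteration 3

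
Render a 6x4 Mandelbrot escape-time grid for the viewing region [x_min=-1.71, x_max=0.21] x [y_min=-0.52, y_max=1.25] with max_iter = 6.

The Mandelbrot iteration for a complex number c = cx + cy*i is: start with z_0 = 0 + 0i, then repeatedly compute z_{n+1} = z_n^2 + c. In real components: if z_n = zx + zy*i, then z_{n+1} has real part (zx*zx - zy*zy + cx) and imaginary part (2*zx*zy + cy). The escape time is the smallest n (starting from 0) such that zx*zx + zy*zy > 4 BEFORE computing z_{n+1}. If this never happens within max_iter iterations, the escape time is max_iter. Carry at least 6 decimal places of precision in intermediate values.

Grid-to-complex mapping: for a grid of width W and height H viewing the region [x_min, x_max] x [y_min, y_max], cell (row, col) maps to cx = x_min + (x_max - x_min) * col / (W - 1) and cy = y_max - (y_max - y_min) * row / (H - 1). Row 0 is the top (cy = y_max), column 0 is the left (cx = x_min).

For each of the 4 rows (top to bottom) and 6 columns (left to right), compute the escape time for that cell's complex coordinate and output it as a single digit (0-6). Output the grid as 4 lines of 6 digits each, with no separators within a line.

(row=0, col=0): c = -1.7100 + 1.2500i → escape time 1
(row=0, col=1): c = -1.3260 + 1.2500i → escape time 2
(row=0, col=2): c = -0.9420 + 1.2500i → escape time 3
(row=0, col=3): c = -0.5580 + 1.2500i → escape time 3
(row=0, col=4): c = -0.1740 + 1.2500i → escape time 3
(row=0, col=5): c = 0.2100 + 1.2500i → escape time 2
(row=1, col=0): c = -1.7100 + 0.6600i → escape time 3
(row=1, col=1): c = -1.3260 + 0.6600i → escape time 3
(row=1, col=2): c = -0.9420 + 0.6600i → escape time 4
(row=1, col=3): c = -0.5580 + 0.6600i → escape time 6
(row=1, col=4): c = -0.1740 + 0.6600i → escape time 6
(row=1, col=5): c = 0.2100 + 0.6600i → escape time 6
(row=2, col=0): c = -1.7100 + 0.0700i → escape time 6
(row=2, col=1): c = -1.3260 + 0.0700i → escape time 6
(row=2, col=2): c = -0.9420 + 0.0700i → escape time 6
(row=2, col=3): c = -0.5580 + 0.0700i → escape time 6
(row=2, col=4): c = -0.1740 + 0.0700i → escape time 6
(row=2, col=5): c = 0.2100 + 0.0700i → escape time 6
(row=3, col=0): c = -1.7100 + -0.5200i → escape time 3
(row=3, col=1): c = -1.3260 + -0.5200i → escape time 3
(row=3, col=2): c = -0.9420 + -0.5200i → escape time 5
(row=3, col=3): c = -0.5580 + -0.5200i → escape time 6
(row=3, col=4): c = -0.1740 + -0.5200i → escape time 6
(row=3, col=5): c = 0.2100 + -0.5200i → escape time 6

Answer: 123332
334666
666666
335666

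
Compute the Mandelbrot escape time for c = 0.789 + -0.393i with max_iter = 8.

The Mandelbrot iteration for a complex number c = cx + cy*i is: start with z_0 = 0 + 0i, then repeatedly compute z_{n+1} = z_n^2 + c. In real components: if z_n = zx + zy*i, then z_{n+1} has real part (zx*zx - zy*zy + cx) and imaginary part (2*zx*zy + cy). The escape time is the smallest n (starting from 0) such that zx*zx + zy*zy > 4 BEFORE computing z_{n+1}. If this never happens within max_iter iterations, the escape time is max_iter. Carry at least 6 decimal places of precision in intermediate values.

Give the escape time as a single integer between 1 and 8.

z_0 = 0 + 0i, c = 0.7890 + -0.3930i
Iter 1: z = 0.7890 + -0.3930i, |z|^2 = 0.7770
Iter 2: z = 1.2571 + -1.0132i, |z|^2 = 2.6067
Iter 3: z = 1.3427 + -2.9402i, |z|^2 = 10.4478
Escaped at iteration 3

Answer: 3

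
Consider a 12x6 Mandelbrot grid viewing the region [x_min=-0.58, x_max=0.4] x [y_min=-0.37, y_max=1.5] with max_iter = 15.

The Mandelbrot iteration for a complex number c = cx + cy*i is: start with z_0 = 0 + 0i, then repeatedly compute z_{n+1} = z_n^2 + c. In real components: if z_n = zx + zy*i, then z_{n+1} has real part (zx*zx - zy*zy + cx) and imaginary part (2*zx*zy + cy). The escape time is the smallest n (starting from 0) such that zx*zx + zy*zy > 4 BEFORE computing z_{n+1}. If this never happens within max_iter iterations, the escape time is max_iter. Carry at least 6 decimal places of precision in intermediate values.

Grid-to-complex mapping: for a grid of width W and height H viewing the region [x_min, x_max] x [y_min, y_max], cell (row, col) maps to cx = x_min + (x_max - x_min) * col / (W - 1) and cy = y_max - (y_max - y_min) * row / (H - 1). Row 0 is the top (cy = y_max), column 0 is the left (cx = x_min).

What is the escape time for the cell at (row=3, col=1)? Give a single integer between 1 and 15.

z_0 = 0 + 0i, c = -0.4909 + 0.3780i
Iter 1: z = -0.4909 + 0.3780i, |z|^2 = 0.3839
Iter 2: z = -0.3928 + 0.0069i, |z|^2 = 0.1543
Iter 3: z = -0.3367 + 0.3726i, |z|^2 = 0.2522
Iter 4: z = -0.5164 + 0.1271i, |z|^2 = 0.2828
Iter 5: z = -0.2404 + 0.2467i, |z|^2 = 0.1187
Iter 6: z = -0.4940 + 0.2594i, |z|^2 = 0.3113
Iter 7: z = -0.3142 + 0.1217i, |z|^2 = 0.1135
Iter 8: z = -0.4070 + 0.3015i, |z|^2 = 0.2566
Iter 9: z = -0.4161 + 0.1326i, |z|^2 = 0.1907
Iter 10: z = -0.3353 + 0.2677i, |z|^2 = 0.1841
Iter 11: z = -0.4501 + 0.1985i, |z|^2 = 0.2420
Iter 12: z = -0.3277 + 0.1993i, |z|^2 = 0.1471
Iter 13: z = -0.4232 + 0.2474i, |z|^2 = 0.2403
Iter 14: z = -0.3730 + 0.1686i, |z|^2 = 0.1675

Answer: 15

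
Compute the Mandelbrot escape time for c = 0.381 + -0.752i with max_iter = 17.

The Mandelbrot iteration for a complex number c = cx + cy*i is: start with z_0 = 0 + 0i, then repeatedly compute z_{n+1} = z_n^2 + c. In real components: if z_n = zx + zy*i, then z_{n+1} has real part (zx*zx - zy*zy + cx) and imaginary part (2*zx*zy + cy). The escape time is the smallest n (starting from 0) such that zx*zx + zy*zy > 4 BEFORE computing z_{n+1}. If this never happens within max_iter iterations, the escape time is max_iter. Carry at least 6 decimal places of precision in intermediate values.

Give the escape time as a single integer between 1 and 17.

Answer: 4

Derivation:
z_0 = 0 + 0i, c = 0.3810 + -0.7520i
Iter 1: z = 0.3810 + -0.7520i, |z|^2 = 0.7107
Iter 2: z = -0.0393 + -1.3250i, |z|^2 = 1.7572
Iter 3: z = -1.3731 + -0.6477i, |z|^2 = 2.3051
Iter 4: z = 1.8469 + 1.0269i, |z|^2 = 4.4657
Escaped at iteration 4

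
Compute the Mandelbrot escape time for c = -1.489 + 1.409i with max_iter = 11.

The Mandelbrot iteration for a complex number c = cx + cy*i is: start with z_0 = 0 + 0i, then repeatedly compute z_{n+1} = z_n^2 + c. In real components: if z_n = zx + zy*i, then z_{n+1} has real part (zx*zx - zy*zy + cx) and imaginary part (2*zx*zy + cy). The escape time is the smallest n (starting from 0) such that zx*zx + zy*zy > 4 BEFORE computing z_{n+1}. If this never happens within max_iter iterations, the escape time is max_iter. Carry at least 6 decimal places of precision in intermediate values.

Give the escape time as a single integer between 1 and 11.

z_0 = 0 + 0i, c = -1.4890 + 1.4090i
Iter 1: z = -1.4890 + 1.4090i, |z|^2 = 4.2024
Escaped at iteration 1

Answer: 1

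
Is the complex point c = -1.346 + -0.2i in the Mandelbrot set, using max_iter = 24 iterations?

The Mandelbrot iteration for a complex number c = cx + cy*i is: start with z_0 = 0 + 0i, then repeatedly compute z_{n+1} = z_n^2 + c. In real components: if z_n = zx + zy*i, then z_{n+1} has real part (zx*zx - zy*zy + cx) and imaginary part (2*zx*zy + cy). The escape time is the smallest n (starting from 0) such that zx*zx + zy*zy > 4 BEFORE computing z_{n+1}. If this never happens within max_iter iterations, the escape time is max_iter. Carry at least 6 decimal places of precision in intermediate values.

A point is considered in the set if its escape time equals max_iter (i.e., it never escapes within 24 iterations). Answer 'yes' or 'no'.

z_0 = 0 + 0i, c = -1.3460 + -0.2000i
Iter 1: z = -1.3460 + -0.2000i, |z|^2 = 1.8517
Iter 2: z = 0.4257 + 0.3384i, |z|^2 = 0.2957
Iter 3: z = -1.2793 + 0.0881i, |z|^2 = 1.6443
Iter 4: z = 0.2828 + -0.4255i, |z|^2 = 0.2610
Iter 5: z = -1.4471 + -0.4406i, |z|^2 = 2.2881
Iter 6: z = 0.5538 + 1.0753i, |z|^2 = 1.4629
Iter 7: z = -2.1955 + 0.9910i, |z|^2 = 5.8022
Escaped at iteration 7

Answer: no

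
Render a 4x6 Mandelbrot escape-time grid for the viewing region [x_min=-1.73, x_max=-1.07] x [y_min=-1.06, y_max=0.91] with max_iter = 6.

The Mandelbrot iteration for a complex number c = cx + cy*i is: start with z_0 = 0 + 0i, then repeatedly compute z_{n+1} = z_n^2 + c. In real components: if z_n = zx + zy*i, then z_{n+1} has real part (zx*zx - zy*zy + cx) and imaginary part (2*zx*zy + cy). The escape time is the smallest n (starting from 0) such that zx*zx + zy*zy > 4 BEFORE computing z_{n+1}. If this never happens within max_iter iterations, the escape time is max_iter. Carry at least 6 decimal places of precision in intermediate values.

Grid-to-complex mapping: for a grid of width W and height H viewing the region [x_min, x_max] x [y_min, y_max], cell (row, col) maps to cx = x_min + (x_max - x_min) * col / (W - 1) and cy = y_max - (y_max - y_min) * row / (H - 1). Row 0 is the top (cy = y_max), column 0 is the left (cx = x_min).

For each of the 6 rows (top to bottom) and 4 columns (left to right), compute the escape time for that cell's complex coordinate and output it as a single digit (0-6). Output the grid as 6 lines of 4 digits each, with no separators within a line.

(row=0, col=0): c = -1.7300 + 0.9100i → escape time 2
(row=0, col=1): c = -1.5100 + 0.9100i → escape time 3
(row=0, col=2): c = -1.2900 + 0.9100i → escape time 3
(row=0, col=3): c = -1.0700 + 0.9100i → escape time 3
(row=1, col=0): c = -1.7300 + 0.5160i → escape time 3
(row=1, col=1): c = -1.5100 + 0.5160i → escape time 3
(row=1, col=2): c = -1.2900 + 0.5160i → escape time 4
(row=1, col=3): c = -1.0700 + 0.5160i → escape time 5
(row=2, col=0): c = -1.7300 + 0.1220i → escape time 4
(row=2, col=1): c = -1.5100 + 0.1220i → escape time 6
(row=2, col=2): c = -1.2900 + 0.1220i → escape time 6
(row=2, col=3): c = -1.0700 + 0.1220i → escape time 6
(row=3, col=0): c = -1.7300 + -0.2720i → escape time 4
(row=3, col=1): c = -1.5100 + -0.2720i → escape time 5
(row=3, col=2): c = -1.2900 + -0.2720i → escape time 6
(row=3, col=3): c = -1.0700 + -0.2720i → escape time 6
(row=4, col=0): c = -1.7300 + -0.6660i → escape time 3
(row=4, col=1): c = -1.5100 + -0.6660i → escape time 3
(row=4, col=2): c = -1.2900 + -0.6660i → escape time 3
(row=4, col=3): c = -1.0700 + -0.6660i → escape time 4
(row=5, col=0): c = -1.7300 + -1.0600i → escape time 1
(row=5, col=1): c = -1.5100 + -1.0600i → escape time 2
(row=5, col=2): c = -1.2900 + -1.0600i → escape time 3
(row=5, col=3): c = -1.0700 + -1.0600i → escape time 3

Answer: 2333
3345
4666
4566
3334
1233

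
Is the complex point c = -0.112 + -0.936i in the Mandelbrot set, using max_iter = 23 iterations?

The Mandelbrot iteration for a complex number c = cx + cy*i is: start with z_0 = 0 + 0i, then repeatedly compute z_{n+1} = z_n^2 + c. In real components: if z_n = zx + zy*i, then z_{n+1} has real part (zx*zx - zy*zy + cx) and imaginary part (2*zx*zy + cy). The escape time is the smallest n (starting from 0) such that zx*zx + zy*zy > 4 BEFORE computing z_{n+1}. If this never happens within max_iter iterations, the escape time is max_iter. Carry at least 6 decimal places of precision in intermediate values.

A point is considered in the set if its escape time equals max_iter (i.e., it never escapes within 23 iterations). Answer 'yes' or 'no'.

Answer: no

Derivation:
z_0 = 0 + 0i, c = -0.1120 + -0.9360i
Iter 1: z = -0.1120 + -0.9360i, |z|^2 = 0.8886
Iter 2: z = -0.9756 + -0.7263i, |z|^2 = 1.4793
Iter 3: z = 0.3121 + 0.4812i, |z|^2 = 0.3289
Iter 4: z = -0.2461 + -0.6356i, |z|^2 = 0.4646
Iter 5: z = -0.4555 + -0.6232i, |z|^2 = 0.5958
Iter 6: z = -0.2929 + -0.3683i, |z|^2 = 0.2215
Iter 7: z = -0.1619 + -0.7202i, |z|^2 = 0.5449
Iter 8: z = -0.6045 + -0.7028i, |z|^2 = 0.8594
Iter 9: z = -0.2405 + -0.0863i, |z|^2 = 0.0653
Iter 10: z = -0.0616 + -0.8945i, |z|^2 = 0.8039
Iter 11: z = -0.9083 + -0.8258i, |z|^2 = 1.5070
Iter 12: z = 0.0312 + 0.5642i, |z|^2 = 0.3193
Iter 13: z = -0.4293 + -0.9008i, |z|^2 = 0.9958
Iter 14: z = -0.7391 + -0.1625i, |z|^2 = 0.5727
Iter 15: z = 0.4079 + -0.6958i, |z|^2 = 0.6505
Iter 16: z = -0.4297 + -1.5036i, |z|^2 = 2.4455
Iter 17: z = -2.1882 + 0.3562i, |z|^2 = 4.9151
Escaped at iteration 17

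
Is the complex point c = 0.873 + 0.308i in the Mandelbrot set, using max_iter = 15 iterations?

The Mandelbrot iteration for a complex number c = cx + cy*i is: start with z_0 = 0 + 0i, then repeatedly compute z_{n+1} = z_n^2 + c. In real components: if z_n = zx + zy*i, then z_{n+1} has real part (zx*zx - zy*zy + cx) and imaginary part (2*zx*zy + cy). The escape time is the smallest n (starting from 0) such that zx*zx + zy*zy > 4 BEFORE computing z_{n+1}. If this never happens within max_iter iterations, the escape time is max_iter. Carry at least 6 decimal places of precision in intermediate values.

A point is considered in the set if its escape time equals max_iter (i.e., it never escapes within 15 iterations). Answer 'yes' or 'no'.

z_0 = 0 + 0i, c = 0.8730 + 0.3080i
Iter 1: z = 0.8730 + 0.3080i, |z|^2 = 0.8570
Iter 2: z = 1.5403 + 0.8458i, |z|^2 = 3.0877
Iter 3: z = 2.5301 + 2.9134i, |z|^2 = 14.8893
Escaped at iteration 3

Answer: no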